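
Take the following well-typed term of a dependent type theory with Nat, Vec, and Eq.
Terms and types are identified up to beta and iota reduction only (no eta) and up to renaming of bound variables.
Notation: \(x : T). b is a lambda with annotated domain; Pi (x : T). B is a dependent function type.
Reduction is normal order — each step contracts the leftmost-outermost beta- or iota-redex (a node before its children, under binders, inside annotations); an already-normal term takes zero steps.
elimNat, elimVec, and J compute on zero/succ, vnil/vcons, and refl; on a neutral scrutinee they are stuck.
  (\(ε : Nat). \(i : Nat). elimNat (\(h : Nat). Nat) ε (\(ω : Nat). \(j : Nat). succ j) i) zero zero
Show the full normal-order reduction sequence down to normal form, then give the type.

reduction (normal order):
  (\(ε : Nat). \(i : Nat). elimNat (\(h : Nat). Nat) ε (\(ω : Nat). \(j : Nat). succ j) i) zero zero
  ~> (\(ε : Nat). elimNat (\(i : Nat). Nat) zero (\(h : Nat). \(ω : Nat). succ ω) ε) zero
  ~> elimNat (\(ε : Nat). Nat) zero (\(i : Nat). \(h : Nat). succ h) zero
  ~> zero
the term's type:
  Nat


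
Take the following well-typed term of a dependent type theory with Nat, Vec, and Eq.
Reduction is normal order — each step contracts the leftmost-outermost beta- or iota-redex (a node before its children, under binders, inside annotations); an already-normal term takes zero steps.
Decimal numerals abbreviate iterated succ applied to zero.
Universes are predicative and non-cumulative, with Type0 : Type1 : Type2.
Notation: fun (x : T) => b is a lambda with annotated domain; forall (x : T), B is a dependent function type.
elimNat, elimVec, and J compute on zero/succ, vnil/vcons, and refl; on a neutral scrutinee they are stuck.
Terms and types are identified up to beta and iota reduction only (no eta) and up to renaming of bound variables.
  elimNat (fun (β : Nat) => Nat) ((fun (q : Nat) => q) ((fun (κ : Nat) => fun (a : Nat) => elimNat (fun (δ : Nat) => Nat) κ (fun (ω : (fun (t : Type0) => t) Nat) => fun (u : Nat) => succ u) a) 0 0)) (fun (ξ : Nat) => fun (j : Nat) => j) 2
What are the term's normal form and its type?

normal form:
  0
inferred type:
  Nat
observation: 11 normal-order steps separate the term from its normal form.


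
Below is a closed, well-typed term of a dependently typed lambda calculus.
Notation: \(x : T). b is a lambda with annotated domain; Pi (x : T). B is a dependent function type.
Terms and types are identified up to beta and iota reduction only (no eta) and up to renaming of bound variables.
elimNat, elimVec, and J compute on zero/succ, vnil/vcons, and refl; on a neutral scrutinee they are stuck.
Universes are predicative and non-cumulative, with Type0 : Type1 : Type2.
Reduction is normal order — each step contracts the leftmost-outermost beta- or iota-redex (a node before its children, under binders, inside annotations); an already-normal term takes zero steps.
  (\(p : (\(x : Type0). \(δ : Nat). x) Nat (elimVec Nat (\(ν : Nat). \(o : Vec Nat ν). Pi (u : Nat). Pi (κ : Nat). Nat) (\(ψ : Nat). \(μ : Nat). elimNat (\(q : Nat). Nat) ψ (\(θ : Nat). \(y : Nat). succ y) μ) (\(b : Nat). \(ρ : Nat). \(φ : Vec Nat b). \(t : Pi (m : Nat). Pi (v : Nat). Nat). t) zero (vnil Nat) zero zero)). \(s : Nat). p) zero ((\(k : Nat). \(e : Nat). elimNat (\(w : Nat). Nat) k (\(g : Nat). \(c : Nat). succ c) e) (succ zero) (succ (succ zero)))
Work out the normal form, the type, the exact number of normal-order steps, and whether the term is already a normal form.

resulting normal form:
  zero
inferred type:
  Nat
reduction steps (normal order): 2
started in normal form: no
first contracted redex: a beta-redex


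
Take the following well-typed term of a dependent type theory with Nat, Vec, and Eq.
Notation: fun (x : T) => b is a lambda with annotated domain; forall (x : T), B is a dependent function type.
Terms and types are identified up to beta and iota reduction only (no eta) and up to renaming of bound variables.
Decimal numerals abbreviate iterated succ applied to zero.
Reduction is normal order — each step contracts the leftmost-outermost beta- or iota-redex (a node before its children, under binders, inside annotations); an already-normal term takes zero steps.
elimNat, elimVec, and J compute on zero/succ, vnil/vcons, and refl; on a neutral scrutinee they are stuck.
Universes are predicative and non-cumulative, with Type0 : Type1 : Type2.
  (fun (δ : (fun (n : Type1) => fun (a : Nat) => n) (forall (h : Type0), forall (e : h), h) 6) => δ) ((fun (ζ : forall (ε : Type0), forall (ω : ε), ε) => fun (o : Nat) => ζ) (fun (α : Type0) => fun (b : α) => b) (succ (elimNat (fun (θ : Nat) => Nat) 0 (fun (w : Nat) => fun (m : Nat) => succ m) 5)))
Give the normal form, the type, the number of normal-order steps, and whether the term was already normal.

reduced normal form:
  fun (δ : Type0) => fun (n : δ) => n
type:
  forall (δ : Type0), forall (n : δ), δ
normal-order step count: 3
already normal: no
first redex: a beta-redex


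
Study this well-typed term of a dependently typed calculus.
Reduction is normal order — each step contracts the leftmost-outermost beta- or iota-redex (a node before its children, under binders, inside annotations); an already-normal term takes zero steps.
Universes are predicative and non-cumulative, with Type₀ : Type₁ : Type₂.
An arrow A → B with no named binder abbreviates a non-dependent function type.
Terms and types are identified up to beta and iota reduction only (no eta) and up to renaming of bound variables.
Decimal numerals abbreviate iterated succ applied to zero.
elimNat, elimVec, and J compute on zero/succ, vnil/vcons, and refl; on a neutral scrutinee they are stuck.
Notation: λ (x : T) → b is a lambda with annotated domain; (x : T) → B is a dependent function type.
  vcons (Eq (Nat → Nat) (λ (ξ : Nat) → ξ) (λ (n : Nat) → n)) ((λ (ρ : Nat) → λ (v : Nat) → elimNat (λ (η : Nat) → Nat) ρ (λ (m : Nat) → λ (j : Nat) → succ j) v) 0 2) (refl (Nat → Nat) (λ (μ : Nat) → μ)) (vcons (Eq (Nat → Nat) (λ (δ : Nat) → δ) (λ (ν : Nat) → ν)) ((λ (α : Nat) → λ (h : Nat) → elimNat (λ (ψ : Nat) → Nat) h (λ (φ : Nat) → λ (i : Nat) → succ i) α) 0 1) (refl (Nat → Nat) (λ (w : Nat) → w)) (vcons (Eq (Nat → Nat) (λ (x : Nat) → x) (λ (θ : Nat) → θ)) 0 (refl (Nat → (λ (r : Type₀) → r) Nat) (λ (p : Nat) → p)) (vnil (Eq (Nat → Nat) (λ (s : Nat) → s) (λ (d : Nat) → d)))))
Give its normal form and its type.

reduced normal form:
  vcons (Eq (Nat → Nat) (λ (ξ : Nat) → ξ) (λ (n : Nat) → n)) 2 (refl (Nat → Nat) (λ (ρ : Nat) → ρ)) (vcons (Eq (Nat → Nat) (λ (v : Nat) → v) (λ (η : Nat) → η)) 1 (refl (Nat → Nat) (λ (m : Nat) → m)) (vcons (Eq (Nat → Nat) (λ (j : Nat) → j) (λ (μ : Nat) → μ)) 0 (refl (Nat → Nat) (λ (δ : Nat) → δ)) (vnil (Eq (Nat → Nat) (λ (ν : Nat) → ν) (λ (α : Nat) → α)))))
the term's type:
  Vec (Eq (Nat → Nat) (λ (ξ : Nat) → ξ) (λ (n : Nat) → n)) 3
observation: the first redex contracted is a beta-redex; the normal form is reached in 13 normal-order steps.


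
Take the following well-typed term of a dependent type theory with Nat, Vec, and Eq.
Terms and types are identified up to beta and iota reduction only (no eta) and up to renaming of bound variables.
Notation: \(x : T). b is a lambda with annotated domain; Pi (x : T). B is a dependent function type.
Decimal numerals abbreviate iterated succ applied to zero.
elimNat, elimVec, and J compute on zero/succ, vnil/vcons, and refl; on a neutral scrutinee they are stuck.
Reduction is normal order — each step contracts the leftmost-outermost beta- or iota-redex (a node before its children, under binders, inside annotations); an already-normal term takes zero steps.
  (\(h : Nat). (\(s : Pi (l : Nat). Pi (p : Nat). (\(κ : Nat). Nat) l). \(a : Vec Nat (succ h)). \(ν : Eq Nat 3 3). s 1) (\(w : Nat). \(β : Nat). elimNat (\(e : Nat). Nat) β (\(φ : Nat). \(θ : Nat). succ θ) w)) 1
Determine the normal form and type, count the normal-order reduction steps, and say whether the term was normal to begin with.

normal form:
  \(h : Vec Nat 2). \(s : Eq Nat 3 3). \(l : Nat). succ l
type:
  Pi (h : Vec Nat 2). Pi (s : Eq Nat 3 3). Pi (l : Nat). Nat
normal-order step count: 7
term was already normal: no
first contracted redex: a beta-redex


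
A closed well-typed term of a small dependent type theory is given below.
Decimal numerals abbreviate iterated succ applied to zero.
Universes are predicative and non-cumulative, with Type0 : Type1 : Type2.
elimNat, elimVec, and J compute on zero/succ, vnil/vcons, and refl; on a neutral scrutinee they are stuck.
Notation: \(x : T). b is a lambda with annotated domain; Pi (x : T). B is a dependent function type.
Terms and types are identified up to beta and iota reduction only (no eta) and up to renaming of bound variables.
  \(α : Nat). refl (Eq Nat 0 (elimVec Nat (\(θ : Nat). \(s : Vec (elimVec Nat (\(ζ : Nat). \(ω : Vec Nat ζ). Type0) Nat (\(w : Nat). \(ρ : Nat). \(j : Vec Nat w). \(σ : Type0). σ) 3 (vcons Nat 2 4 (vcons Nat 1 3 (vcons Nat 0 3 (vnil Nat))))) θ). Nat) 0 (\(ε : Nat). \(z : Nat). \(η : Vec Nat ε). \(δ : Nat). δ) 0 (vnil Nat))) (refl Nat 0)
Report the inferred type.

the term's type:
  Pi (α : Nat). Eq (Eq Nat 0 0) (refl Nat 0) (refl Nat 0)


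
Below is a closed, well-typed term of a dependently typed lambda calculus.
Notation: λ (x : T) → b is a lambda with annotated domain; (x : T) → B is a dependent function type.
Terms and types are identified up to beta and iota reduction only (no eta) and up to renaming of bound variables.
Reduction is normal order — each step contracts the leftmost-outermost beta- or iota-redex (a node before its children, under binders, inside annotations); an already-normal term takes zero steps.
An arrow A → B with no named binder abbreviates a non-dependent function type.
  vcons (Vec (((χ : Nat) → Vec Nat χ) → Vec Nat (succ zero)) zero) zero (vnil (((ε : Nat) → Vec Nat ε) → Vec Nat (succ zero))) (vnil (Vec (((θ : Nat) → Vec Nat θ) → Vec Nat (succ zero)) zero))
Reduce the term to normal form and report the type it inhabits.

normal form:
  vcons (Vec (((χ : Nat) → Vec Nat χ) → Vec Nat (succ zero)) zero) zero (vnil (((ε : Nat) → Vec Nat ε) → Vec Nat (succ zero))) (vnil (Vec (((θ : Nat) → Vec Nat θ) → Vec Nat (succ zero)) zero))
type:
  Vec (Vec (((χ : Nat) → Vec Nat χ) → Vec Nat (succ zero)) zero) (succ zero)


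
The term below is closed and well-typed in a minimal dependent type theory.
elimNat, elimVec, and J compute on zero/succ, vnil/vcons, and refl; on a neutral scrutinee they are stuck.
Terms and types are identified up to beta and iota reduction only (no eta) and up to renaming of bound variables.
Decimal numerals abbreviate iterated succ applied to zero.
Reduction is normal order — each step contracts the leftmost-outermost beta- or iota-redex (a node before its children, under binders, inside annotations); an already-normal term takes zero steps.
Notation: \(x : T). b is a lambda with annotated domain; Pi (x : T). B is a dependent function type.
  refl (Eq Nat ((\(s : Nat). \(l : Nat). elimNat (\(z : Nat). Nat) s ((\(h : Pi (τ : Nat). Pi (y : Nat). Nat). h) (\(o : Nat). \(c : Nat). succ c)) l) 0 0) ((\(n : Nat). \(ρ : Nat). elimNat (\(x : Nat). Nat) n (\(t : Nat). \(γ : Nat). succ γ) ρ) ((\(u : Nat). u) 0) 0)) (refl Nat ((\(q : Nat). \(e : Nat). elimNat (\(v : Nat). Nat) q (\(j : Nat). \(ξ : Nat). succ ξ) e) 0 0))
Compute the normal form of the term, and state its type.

normal form:
  refl (Eq Nat 0 0) (refl Nat 0)
the term's type:
  Eq (Eq Nat 0 0) (refl Nat 0) (refl Nat 0)


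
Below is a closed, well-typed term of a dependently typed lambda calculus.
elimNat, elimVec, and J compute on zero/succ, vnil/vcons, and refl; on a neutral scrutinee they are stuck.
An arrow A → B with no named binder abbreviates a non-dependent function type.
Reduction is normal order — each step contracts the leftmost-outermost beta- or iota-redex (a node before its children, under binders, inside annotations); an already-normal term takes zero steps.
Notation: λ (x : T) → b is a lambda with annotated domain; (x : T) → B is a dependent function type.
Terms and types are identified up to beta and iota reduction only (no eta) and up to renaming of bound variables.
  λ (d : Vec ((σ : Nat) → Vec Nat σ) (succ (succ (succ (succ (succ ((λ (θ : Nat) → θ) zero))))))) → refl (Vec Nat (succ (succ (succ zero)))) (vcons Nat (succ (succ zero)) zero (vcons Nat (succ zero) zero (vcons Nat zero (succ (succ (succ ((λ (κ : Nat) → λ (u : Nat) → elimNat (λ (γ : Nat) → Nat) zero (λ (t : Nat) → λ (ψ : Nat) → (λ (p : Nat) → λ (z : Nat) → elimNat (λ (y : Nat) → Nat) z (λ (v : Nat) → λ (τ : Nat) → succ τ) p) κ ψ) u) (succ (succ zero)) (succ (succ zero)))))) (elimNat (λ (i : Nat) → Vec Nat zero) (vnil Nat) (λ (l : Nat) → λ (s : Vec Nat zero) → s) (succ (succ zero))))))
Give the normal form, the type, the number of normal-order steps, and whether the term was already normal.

normal form:
  λ (d : Vec ((σ : Nat) → Vec Nat σ) (succ (succ (succ (succ (succ zero)))))) → refl (Vec Nat (succ (succ (succ zero)))) (vcons Nat (succ (succ zero)) zero (vcons Nat (succ zero) zero (vcons Nat zero (succ (succ (succ (succ (succ (succ (succ zero))))))) (vnil Nat))))
inferred type:
  Vec ((d : Nat) → Vec Nat d) (succ (succ (succ (succ (succ zero))))) → Eq (Vec Nat (succ (succ (succ zero)))) (vcons Nat (succ (succ zero)) zero (vcons Nat (succ zero) zero (vcons Nat zero (succ (succ (succ (succ (succ (succ (succ zero))))))) (vnil Nat)))) (vcons Nat (succ (succ zero)) zero (vcons Nat (succ zero) zero (vcons Nat zero (succ (succ (succ (succ (succ (succ (succ zero))))))) (vnil Nat))))
steps to reach normal form (normal order): 35
already normal: no
first contracted redex: a beta-redex


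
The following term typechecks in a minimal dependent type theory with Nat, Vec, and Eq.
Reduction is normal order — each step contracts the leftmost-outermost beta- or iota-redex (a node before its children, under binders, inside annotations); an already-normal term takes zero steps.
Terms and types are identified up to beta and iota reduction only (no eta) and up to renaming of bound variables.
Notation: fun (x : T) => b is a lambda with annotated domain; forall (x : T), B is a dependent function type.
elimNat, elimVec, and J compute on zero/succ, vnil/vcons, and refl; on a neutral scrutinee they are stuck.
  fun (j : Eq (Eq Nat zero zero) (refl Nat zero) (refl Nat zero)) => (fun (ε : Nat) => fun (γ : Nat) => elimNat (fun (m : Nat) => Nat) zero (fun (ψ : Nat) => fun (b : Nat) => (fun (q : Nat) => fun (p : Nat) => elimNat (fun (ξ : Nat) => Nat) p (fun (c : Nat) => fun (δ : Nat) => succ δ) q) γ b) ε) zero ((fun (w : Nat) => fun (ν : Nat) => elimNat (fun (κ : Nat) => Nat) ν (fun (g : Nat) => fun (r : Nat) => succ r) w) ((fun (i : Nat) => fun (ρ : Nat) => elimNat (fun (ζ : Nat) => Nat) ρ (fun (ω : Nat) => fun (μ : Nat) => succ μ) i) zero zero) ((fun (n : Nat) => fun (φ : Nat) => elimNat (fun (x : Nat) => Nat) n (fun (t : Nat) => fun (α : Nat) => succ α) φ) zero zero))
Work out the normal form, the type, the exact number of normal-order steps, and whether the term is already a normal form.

reduced normal form:
  fun (j : Eq (Eq Nat zero zero) (refl Nat zero) (refl Nat zero)) => zero
type:
  forall (j : Eq (Eq Nat zero zero) (refl Nat zero) (refl Nat zero)), Nat
steps to reach normal form (normal order): 3
started in normal form: no
first redex: a beta-redex


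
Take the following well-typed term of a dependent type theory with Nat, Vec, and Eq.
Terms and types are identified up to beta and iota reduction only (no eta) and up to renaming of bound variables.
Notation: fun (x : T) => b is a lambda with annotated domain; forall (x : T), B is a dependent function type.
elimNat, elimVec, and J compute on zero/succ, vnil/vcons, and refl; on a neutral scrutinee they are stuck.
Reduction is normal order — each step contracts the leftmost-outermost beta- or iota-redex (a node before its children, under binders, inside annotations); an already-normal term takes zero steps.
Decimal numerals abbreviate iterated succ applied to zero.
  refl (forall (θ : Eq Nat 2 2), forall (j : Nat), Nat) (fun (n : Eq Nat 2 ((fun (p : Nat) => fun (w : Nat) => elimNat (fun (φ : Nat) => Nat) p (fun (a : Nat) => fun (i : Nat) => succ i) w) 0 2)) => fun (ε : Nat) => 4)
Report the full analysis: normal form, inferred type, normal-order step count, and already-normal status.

resulting normal form:
  refl (forall (θ : Eq Nat 2 2), forall (j : Nat), Nat) (fun (n : Eq Nat 2 2) => fun (p : Nat) => 4)
inferred type:
  Eq (forall (θ : Eq Nat 2 2), forall (j : Nat), Nat) (fun (n : Eq Nat 2 2) => fun (p : Nat) => 4) (fun (w : Eq Nat 2 2) => fun (φ : Nat) => 4)
reduction steps (normal order): 9
term was already normal: no
first redex: a beta-redex


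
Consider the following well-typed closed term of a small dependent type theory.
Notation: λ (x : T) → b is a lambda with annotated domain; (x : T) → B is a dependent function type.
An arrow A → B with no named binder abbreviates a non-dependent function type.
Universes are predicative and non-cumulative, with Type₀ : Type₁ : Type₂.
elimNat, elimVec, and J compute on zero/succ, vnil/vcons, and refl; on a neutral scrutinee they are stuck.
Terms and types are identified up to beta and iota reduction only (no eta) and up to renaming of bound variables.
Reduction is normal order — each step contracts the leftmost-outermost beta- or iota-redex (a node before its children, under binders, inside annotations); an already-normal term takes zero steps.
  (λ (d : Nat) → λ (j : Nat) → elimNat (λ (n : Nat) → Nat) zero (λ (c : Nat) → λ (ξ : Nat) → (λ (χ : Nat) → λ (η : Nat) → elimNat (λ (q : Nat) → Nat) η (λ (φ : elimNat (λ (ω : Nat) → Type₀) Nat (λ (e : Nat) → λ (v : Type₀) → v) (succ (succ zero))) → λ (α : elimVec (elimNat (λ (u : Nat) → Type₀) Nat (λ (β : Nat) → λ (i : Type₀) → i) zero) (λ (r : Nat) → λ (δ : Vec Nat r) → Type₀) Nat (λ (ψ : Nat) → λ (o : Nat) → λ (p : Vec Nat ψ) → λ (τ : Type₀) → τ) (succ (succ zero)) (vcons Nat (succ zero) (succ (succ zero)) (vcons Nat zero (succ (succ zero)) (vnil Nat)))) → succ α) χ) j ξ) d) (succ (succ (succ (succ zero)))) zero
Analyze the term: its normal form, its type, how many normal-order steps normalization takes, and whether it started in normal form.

reduced normal form:
  zero
inferred type:
  Nat
reduction steps (normal order): 27
term was already normal: no
first redex: a beta-redex


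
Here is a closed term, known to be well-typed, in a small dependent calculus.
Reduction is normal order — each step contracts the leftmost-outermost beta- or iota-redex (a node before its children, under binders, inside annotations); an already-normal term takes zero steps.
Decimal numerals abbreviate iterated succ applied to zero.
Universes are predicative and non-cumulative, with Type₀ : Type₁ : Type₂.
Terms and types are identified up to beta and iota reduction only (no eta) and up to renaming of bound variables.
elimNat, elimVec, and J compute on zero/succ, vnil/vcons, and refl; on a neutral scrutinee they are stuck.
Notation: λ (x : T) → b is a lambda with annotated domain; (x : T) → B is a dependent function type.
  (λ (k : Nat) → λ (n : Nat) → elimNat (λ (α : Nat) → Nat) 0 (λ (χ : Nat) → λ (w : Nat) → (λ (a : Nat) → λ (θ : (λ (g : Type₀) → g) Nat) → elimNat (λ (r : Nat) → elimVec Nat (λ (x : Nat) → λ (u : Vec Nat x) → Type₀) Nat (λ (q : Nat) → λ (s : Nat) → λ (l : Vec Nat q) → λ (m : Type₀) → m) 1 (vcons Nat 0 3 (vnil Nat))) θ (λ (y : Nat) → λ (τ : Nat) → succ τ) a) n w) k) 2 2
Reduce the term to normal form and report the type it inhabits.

reduced normal form:
  4
type:
  Nat


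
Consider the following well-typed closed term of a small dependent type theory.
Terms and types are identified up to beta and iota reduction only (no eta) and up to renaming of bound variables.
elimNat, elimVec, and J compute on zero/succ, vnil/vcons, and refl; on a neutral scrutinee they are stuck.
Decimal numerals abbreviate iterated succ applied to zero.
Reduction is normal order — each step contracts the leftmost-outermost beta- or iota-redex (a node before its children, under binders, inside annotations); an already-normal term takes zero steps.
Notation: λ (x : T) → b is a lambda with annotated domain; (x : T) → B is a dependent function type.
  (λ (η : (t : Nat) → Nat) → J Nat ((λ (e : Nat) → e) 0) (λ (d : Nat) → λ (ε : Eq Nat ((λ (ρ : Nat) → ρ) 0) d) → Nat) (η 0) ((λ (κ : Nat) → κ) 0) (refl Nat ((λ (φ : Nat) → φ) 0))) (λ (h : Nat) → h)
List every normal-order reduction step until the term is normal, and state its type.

normal-order reduction:
  (λ (η : (t : Nat) → Nat) → J Nat ((λ (e : Nat) → e) 0) (λ (d : Nat) → λ (ε : Eq Nat ((λ (ρ : Nat) → ρ) 0) d) → Nat) (η 0) ((λ (κ : Nat) → κ) 0) (refl Nat ((λ (φ : Nat) → φ) 0))) (λ (h : Nat) → h)
  ~> J Nat ((λ (η : Nat) → η) 0) (λ (t : Nat) → λ (e : Eq Nat ((λ (d : Nat) → d) 0) t) → Nat) ((λ (ε : Nat) → ε) 0) ((λ (ρ : Nat) → ρ) 0) (refl Nat ((λ (κ : Nat) → κ) 0))
  ~> (λ (η : Nat) → η) 0
  ~> 0
type:
  Nat


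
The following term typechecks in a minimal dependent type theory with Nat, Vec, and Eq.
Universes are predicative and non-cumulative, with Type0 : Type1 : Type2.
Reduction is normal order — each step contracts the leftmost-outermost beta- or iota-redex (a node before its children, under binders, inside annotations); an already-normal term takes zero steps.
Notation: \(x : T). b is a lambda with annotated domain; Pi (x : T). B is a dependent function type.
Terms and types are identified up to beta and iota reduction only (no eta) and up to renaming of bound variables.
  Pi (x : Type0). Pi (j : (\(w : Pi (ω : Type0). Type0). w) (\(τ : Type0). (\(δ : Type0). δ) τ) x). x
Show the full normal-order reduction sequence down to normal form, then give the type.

reduction (normal order):
  Pi (x : Type0). Pi (j : (\(w : Pi (ω : Type0). Type0). w) (\(τ : Type0). (\(δ : Type0). δ) τ) x). x
  ~> Pi (x : Type0). Pi (j : (\(w : Type0). (\(ω : Type0). ω) w) x). x
  ~> Pi (x : Type0). Pi (j : (\(w : Type0). w) x). x
  ~> Pi (x : Type0). Pi (j : x). x
inferred type:
  Type1


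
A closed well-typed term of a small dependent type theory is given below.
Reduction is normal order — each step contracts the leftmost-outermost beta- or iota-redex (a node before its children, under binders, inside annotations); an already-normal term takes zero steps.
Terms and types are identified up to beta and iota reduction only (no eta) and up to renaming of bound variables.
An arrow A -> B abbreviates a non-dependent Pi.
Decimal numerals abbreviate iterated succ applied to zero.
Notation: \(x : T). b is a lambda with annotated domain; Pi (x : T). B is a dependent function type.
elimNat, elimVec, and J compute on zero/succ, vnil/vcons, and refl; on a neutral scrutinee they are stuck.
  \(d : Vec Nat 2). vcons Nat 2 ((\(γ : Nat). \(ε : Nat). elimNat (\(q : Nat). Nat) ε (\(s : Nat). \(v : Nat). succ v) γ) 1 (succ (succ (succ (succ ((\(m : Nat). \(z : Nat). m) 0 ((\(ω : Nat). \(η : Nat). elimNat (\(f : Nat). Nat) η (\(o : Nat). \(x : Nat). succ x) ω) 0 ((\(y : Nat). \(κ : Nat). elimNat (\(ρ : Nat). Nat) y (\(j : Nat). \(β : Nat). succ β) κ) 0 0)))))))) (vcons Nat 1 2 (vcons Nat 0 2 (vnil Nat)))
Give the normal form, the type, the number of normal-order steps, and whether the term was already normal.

reduced normal form:
  \(d : Vec Nat 2). vcons Nat 2 5 (vcons Nat 1 2 (vcons Nat 0 2 (vnil Nat)))
the term's type:
  Vec Nat 2 -> Vec Nat 3
normal-order step count: 8
started in normal form: no
first contracted redex: a beta-redex


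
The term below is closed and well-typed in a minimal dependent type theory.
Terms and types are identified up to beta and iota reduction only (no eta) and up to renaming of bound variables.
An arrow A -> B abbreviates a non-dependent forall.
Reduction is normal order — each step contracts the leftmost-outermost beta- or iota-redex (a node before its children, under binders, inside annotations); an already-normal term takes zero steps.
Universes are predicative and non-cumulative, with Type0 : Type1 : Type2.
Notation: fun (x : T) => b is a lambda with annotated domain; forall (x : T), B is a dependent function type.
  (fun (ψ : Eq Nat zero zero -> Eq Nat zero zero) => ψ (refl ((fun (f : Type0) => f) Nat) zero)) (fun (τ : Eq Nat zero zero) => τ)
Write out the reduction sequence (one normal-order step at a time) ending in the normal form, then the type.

normal-order reduction sequence:
  (fun (ψ : Eq Nat zero zero -> Eq Nat zero zero) => ψ (refl ((fun (f : Type0) => f) Nat) zero)) (fun (τ : Eq Nat zero zero) => τ)
  ~> (fun (ψ : Eq Nat zero zero) => ψ) (refl ((fun (f : Type0) => f) Nat) zero)
  ~> refl ((fun (ψ : Type0) => ψ) Nat) zero
  ~> refl Nat zero
type:
  Eq Nat zero zero


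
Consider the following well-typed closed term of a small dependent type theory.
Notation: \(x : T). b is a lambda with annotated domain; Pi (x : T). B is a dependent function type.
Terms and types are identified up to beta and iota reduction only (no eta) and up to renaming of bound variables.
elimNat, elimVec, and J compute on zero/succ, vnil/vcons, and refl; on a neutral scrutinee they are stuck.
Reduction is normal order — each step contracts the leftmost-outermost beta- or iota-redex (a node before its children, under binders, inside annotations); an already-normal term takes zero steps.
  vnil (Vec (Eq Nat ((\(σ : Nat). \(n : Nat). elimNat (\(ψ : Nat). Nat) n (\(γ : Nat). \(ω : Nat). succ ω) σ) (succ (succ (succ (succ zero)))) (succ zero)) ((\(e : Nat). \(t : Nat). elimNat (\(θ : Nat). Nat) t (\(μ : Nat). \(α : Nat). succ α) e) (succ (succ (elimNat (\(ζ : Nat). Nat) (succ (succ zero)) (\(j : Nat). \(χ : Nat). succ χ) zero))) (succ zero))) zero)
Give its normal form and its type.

normal form:
  vnil (Vec (Eq Nat (succ (succ (succ (succ (succ zero))))) (succ (succ (succ (succ (succ zero)))))) zero)
inferred type:
  Vec (Vec (Eq Nat (succ (succ (succ (succ (succ zero))))) (succ (succ (succ (succ (succ zero)))))) zero) zero
observation: the first redex contracted is a beta-redex; the normal form is reached in 31 normal-order steps.


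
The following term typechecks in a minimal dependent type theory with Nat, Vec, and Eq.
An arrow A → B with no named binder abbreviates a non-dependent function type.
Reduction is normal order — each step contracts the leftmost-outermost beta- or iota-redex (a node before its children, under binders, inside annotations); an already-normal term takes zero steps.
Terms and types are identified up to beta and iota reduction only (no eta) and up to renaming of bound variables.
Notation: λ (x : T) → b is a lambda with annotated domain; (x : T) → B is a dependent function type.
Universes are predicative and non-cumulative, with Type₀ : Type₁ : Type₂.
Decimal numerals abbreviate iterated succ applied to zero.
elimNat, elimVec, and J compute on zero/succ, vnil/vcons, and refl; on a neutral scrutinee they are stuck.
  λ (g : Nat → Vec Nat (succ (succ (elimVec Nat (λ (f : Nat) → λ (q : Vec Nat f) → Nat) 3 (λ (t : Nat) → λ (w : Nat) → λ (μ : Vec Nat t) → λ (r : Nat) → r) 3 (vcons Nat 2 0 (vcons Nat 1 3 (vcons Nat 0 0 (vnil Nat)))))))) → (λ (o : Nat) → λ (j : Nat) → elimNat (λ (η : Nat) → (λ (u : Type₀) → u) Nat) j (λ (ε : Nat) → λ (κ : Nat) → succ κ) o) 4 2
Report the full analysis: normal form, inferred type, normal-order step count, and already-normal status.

resulting normal form:
  λ (g : Nat → Vec Nat 5) → 6
the term's type:
  (Nat → Vec Nat 5) → Nat
steps to reach normal form (normal order): 31
already normal: no
first contracted redex: an elimVec iota-redex


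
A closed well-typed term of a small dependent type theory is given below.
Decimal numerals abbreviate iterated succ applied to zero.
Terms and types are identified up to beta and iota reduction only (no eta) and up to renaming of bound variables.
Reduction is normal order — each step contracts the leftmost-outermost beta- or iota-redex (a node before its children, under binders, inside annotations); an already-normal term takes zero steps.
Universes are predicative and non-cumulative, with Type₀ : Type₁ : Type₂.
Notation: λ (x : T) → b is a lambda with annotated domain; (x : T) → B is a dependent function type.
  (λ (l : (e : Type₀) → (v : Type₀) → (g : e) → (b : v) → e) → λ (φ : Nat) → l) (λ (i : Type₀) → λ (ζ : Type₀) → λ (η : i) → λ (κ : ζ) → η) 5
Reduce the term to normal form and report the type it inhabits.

normal form:
  λ (l : Type₀) → λ (e : Type₀) → λ (v : l) → λ (g : e) → v
the term's type:
  (l : Type₀) → (e : Type₀) → (v : l) → (g : e) → l


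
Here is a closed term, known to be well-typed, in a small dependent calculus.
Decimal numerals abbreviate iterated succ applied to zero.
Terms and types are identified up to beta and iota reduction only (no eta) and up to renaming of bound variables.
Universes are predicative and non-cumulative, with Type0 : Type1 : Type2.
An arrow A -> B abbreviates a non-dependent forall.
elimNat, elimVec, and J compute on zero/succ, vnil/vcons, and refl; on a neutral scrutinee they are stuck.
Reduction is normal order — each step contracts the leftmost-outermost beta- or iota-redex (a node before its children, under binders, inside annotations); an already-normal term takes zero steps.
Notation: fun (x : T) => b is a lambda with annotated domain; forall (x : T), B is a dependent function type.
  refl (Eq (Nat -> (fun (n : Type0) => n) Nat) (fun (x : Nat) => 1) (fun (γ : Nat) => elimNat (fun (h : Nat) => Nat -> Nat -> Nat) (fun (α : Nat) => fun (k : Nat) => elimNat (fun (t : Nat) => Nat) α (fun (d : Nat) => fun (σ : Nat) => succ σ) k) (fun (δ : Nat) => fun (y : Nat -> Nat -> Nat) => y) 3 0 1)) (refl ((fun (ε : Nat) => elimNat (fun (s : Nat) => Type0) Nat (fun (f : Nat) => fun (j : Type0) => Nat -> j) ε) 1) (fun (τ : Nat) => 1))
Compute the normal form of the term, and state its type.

normal form:
  refl (Eq (Nat -> Nat) (fun (n : Nat) => 1) (fun (x : Nat) => 1)) (refl (Nat -> Nat) (fun (γ : Nat) => 1))
the term's type:
  Eq (Eq (Nat -> Nat) (fun (n : Nat) => 1) (fun (x : Nat) => 1)) (refl (Nat -> Nat) (fun (γ : Nat) => 1)) (refl (Nat -> Nat) (fun (h : Nat) => 1))
observation: 22 normal-order steps normalize the term, beginning with a beta-redex.


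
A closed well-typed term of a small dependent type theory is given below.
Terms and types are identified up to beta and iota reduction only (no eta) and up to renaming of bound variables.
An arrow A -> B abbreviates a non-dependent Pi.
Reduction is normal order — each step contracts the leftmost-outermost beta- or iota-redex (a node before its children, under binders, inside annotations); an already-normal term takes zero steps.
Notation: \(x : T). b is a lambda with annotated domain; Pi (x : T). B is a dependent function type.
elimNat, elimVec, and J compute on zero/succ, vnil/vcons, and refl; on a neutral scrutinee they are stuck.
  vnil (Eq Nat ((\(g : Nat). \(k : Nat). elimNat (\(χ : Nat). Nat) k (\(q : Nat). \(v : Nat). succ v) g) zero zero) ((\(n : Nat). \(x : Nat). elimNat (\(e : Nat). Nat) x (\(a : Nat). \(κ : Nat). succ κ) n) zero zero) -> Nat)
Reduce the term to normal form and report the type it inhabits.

resulting normal form:
  vnil (Eq Nat zero zero -> Nat)
the term's type:
  Vec (Eq Nat zero zero -> Nat) zero


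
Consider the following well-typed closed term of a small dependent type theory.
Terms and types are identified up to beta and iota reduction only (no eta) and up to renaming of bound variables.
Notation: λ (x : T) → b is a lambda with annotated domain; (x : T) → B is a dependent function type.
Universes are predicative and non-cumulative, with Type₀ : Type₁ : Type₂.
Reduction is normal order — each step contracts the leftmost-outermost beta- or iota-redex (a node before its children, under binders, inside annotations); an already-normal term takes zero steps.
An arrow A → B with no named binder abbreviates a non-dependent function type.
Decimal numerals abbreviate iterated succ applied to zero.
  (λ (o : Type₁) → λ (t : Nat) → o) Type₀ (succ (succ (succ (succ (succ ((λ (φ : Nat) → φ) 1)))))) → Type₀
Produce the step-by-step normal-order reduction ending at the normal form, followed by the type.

normal-order reduction sequence:
  (λ (o : Type₁) → λ (t : Nat) → o) Type₀ (succ (succ (succ (succ (succ ((λ (φ : Nat) → φ) 1)))))) → Type₀
  ~> (λ (o : Nat) → Type₀) (succ (succ (succ (succ (succ ((λ (t : Nat) → t) 1)))))) → Type₀
  ~> Type₀ → Type₀
the term's type:
  Type₁


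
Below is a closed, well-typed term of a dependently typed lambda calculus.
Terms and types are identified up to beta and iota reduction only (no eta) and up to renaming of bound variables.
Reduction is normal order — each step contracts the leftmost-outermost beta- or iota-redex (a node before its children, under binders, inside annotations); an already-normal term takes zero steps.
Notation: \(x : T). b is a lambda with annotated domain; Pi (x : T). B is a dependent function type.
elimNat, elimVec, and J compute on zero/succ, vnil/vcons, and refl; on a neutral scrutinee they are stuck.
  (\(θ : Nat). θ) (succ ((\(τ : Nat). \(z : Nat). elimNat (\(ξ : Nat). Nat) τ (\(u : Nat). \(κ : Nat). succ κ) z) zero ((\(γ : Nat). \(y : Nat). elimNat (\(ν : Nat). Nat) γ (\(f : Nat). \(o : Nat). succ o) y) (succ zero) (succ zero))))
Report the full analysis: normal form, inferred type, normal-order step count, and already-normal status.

resulting normal form:
  succ (succ (succ zero))
inferred type:
  Nat
reduction steps (normal order): 16
started in normal form: no
first contracted redex: a beta-redex


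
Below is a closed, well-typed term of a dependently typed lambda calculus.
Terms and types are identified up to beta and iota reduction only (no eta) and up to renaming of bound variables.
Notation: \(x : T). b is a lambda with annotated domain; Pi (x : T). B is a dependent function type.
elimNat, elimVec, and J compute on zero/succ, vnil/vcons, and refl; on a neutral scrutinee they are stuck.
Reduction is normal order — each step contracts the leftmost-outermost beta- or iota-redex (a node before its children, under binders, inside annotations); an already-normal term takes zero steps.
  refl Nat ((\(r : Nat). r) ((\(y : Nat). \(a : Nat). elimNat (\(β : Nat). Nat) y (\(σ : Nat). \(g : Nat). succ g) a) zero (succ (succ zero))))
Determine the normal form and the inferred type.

resulting normal form:
  refl Nat (succ (succ zero))
the term's type:
  Eq Nat (succ (succ zero)) (succ (succ zero))
observation: the term reaches its normal form after 10 normal-order steps.


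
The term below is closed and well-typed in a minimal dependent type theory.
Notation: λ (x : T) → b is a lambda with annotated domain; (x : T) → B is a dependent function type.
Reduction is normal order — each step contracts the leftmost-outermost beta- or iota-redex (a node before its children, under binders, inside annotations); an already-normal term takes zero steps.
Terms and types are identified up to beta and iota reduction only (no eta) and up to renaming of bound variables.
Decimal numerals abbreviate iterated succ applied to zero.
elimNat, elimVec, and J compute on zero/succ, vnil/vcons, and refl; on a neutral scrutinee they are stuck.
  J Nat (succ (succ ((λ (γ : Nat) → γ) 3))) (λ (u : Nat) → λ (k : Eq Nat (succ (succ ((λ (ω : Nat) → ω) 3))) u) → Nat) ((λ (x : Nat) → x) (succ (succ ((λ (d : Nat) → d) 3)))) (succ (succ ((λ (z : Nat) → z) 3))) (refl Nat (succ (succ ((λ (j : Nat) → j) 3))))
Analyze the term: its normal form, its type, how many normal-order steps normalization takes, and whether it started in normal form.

reduced normal form:
  5
the term's type:
  Nat
normal-order step count: 3
already normal: no
first contracted redex: a J iota-redex


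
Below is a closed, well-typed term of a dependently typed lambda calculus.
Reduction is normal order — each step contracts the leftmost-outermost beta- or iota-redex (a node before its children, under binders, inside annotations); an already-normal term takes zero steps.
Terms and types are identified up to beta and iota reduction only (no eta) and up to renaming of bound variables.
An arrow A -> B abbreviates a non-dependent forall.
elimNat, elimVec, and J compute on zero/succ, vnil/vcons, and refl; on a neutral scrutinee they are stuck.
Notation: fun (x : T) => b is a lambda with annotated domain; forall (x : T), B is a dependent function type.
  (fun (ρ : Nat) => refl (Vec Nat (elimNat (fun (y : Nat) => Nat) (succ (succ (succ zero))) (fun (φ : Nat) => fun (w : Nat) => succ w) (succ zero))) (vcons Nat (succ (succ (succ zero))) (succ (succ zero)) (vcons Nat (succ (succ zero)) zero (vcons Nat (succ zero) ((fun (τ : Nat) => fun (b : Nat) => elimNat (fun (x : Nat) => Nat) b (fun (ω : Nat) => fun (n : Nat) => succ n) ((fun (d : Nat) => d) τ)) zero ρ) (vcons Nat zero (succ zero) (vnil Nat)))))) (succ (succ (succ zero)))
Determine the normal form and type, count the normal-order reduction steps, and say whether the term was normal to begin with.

reduced normal form:
  refl (Vec Nat (succ (succ (succ (succ zero))))) (vcons Nat (succ (succ (succ zero))) (succ (succ zero)) (vcons Nat (succ (succ zero)) zero (vcons Nat (succ zero) (succ (succ (succ zero))) (vcons Nat zero (succ zero) (vnil Nat)))))
type:
  Eq (Vec Nat (succ (succ (succ (succ zero))))) (vcons Nat (succ (succ (succ zero))) (succ (succ zero)) (vcons Nat (succ (succ zero)) zero (vcons Nat (succ zero) (succ (succ (succ zero))) (vcons Nat zero (succ zero) (vnil Nat))))) (vcons Nat (succ (succ (succ zero))) (succ (succ zero)) (vcons Nat (succ (succ zero)) zero (vcons Nat (succ zero) (succ (succ (succ zero))) (vcons Nat zero (succ zero) (vnil Nat)))))
normal-order step count: 9
started in normal form: no
first contracted redex: a beta-redex


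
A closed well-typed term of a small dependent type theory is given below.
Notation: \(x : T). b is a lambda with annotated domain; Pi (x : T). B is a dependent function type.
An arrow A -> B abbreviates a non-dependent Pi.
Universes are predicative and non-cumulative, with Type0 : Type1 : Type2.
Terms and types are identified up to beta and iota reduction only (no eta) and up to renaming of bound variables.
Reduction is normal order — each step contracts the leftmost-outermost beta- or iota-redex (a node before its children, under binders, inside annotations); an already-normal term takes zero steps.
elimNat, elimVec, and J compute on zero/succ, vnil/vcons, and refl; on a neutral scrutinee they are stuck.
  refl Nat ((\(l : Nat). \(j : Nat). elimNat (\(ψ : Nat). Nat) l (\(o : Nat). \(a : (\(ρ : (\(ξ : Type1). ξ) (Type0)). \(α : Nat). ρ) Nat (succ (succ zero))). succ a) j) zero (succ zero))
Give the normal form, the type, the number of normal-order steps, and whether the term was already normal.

resulting normal form:
  refl Nat (succ zero)
the term's type:
  Eq Nat (succ zero) (succ zero)
normal-order step count: 6
started in normal form: no
first redex: a beta-redex


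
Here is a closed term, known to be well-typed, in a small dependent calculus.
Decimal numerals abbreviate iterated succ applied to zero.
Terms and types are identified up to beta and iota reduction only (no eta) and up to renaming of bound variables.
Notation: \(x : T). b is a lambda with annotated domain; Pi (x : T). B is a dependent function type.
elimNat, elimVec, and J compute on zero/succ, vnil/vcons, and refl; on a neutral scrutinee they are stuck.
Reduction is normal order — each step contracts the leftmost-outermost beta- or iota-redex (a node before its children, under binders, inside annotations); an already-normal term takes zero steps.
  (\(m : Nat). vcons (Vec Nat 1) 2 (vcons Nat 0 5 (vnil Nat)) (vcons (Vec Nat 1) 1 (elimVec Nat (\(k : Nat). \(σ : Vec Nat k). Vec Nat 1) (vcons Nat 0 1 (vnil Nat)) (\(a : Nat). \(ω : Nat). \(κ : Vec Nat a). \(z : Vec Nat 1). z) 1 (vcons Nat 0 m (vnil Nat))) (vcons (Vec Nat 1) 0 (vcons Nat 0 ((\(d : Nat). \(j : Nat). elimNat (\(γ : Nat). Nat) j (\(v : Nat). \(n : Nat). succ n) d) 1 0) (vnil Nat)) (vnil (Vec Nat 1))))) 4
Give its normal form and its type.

resulting normal form:
  vcons (Vec Nat 1) 2 (vcons Nat 0 5 (vnil Nat)) (vcons (Vec Nat 1) 1 (vcons Nat 0 1 (vnil Nat)) (vcons (Vec Nat 1) 0 (vcons Nat 0 1 (vnil Nat)) (vnil (Vec Nat 1))))
the term's type:
  Vec (Vec Nat 1) 3
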